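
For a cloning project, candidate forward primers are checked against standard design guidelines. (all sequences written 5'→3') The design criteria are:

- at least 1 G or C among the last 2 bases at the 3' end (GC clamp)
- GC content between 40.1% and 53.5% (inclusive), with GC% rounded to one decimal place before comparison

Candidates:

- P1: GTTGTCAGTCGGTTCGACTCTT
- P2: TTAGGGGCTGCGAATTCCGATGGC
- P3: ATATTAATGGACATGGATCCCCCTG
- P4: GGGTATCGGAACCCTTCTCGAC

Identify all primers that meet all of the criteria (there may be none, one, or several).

P3 only.

P1 (22 nt, A=2 T=9 G=6 C=5): 3' end TT has 0 G/C, need ≥1 ✗; GC 11/22 = 50.0% ✓ — fails.
P2 (24 nt, A=4 T=6 G=9 C=5): 3' end GC has 2 G/C ✓; GC 14/24 = 58.3%, outside 40.1–53.5% ✗ — fails.
P3 (25 nt, A=7 T=7 G=5 C=6): 3' end TG has 1 G/C ✓; GC 11/25 = 44.0% ✓ — passes.
P4 (22 nt, A=4 T=5 G=6 C=7): 3' end AC has 1 G/C ✓; GC 13/22 = 59.1%, outside 40.1–53.5% ✗ — fails.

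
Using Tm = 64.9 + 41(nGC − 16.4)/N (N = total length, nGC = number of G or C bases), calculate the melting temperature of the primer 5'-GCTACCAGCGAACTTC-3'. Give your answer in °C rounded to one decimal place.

Base counts: A=4, T=3, G=3, C=6; G+C = 9, N = 16.
Tm = 64.9 + 41·(9 − 16.4)/16 = 64.9 + -303.40/16 = 45.9°C.

45.9°C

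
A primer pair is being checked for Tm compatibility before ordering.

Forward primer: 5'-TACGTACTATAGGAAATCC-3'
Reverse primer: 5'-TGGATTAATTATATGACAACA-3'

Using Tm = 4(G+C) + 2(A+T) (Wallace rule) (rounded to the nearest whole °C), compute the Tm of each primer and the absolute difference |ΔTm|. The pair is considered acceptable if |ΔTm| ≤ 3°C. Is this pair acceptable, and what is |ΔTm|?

|ΔTm| = 0°C; the pair is acceptable.

Forward: A=7 T=5 G=3 C=4 → Tm = 2·12 + 4·7 = 52°C.
Reverse: A=9 T=7 G=3 C=2 → Tm = 2·16 + 4·5 = 52°C.
|ΔTm| = |52 − 52| = 0°C, ≤ 3°C.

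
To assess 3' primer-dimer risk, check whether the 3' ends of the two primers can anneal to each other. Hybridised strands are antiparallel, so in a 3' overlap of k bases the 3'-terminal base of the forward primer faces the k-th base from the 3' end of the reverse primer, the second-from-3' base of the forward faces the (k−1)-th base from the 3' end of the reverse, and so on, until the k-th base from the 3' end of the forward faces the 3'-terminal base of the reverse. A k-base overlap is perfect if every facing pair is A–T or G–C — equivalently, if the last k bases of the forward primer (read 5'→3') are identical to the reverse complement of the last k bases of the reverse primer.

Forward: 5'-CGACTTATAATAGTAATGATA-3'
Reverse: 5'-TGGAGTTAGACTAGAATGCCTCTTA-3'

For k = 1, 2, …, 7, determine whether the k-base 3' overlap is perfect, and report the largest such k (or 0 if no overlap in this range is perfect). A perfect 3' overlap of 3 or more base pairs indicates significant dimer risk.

Last 7 bases (5'→3') — forward …AATGATA, reverse …CCTCTTA.
Reverse complement of the reverse primer's last 7 bases: TAAGAGG; its first k bases are the reverse complement of the reverse primer's last k bases, so a perfect k-base overlap needs the forward primer's last k bases to equal them.
Comparing (forward last k vs required): k=1: A vs T ✗; k=2: TA vs TA ✓; k=3: ATA vs TAA ✗; k=4: GATA vs TAAG ✗; k=5: TGATA vs TAAGA ✗; k=6: ATGATA vs TAAGAG ✗; k=7: AATGATA vs TAAGAGG ✗.
Only k = 2 is perfect, so the longest perfect 3' overlap is 2.

Longest perfect overlap: 2 complementary base pairs; below the dimer-risk threshold (threshold 3).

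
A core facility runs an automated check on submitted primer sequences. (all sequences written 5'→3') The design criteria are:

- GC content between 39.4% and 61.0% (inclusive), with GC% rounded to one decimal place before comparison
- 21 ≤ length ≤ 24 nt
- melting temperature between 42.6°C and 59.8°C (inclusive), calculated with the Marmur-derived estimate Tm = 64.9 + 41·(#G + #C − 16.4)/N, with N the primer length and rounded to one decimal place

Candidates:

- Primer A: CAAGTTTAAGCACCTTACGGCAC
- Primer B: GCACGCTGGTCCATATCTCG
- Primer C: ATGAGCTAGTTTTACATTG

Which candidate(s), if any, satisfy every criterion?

Primer A (23 nt, A=7 T=5 G=4 C=7): GC 11/23 = 47.8% ✓; length 23 ✓; Tm = 64.9 + 41·(11 − 16.4)/23 = 55.3°C ✓ — passes.
Primer B (20 nt, A=3 T=5 G=5 C=7): GC 12/20 = 60.0% ✓; length 20, outside 21–24 ✗; Tm = 64.9 + 41·(12 − 16.4)/20 = 55.9°C ✓ — fails.
Primer C (19 nt, A=5 T=8 G=4 C=2): GC 6/19 = 31.6%, outside 39.4–61.0% ✗; length 19, outside 21–24 ✗; Tm = 64.9 + 41·(6 − 16.4)/19 = 42.5°C, outside 42.6–59.8°C ✗ — fails.

Primer A only.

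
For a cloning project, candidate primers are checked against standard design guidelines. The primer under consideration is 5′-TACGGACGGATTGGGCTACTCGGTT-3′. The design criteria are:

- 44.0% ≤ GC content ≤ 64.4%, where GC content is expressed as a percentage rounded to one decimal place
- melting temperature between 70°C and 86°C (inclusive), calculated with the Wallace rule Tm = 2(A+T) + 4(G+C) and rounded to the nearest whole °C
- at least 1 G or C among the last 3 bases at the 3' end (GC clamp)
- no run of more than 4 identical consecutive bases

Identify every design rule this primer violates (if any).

Meets all criteria.

Base counts: A=4, T=7, G=9, C=5 (length 25).
GC content: GC 14/25 = 56.0% ✓
Tm: Tm = 2·11 + 4·14 = 78°C ✓
GC clamp: 3' end GTT has 1 G/C ✓
homopolymer run: longest run = 3 ✓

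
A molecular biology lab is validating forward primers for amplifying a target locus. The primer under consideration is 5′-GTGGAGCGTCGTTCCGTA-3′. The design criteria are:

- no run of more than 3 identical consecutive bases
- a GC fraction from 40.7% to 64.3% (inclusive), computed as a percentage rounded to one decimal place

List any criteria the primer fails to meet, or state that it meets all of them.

Meets all criteria.

Base counts: A=2, T=5, G=7, C=4 (length 18).
homopolymer run: longest run = 2 ✓
GC content: GC 11/18 = 61.1% ✓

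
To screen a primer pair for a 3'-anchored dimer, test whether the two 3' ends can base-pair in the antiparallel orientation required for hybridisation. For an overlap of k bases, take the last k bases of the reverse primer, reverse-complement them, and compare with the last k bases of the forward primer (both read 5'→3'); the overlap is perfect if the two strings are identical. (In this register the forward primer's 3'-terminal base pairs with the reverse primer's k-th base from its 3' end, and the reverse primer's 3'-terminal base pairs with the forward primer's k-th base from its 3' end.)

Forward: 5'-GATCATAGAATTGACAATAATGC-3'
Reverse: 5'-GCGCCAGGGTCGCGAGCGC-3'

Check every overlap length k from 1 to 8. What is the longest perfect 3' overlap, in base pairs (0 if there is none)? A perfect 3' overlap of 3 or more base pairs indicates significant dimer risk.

Last 8 bases (5'→3') — forward …AATAATGC, reverse …GCGAGCGC.
Reverse complement of the reverse primer's last 8 bases: GCGCTCGC; its first k bases are the reverse complement of the reverse primer's last k bases, so a perfect k-base overlap needs the forward primer's last k bases to equal them.
Comparing (forward last k vs required): k=1: C vs G ✗; k=2: GC vs GC ✓; k=3: TGC vs GCG ✗; k=4: ATGC vs GCGC ✗; k=5: AATGC vs GCGCT ✗; k=6: TAATGC vs GCGCTC ✗; k=7: ATAATGC vs GCGCTCG ✗; k=8: AATAATGC vs GCGCTCGC ✗.
Only k = 2 is perfect, so the longest perfect 3' overlap is 2.

Longest perfect overlap: 2 complementary base pairs; below the dimer-risk threshold (threshold 3).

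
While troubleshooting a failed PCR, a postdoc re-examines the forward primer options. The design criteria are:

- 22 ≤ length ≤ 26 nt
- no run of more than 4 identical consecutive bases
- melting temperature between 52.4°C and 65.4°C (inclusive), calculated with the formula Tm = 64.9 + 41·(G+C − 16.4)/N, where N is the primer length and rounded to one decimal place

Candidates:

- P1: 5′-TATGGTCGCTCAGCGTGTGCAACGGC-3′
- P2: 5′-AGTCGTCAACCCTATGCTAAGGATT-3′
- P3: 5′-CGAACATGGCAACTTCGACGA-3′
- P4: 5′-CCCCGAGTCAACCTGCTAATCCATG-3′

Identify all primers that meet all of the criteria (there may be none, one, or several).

P1, P2 and P4.

P1 (26 nt, A=4 T=6 G=9 C=7): length 26 ✓; longest run = 2 ✓; Tm = 64.9 + 41·(16 − 16.4)/26 = 64.3°C ✓ — passes.
P2 (25 nt, A=7 T=7 G=5 C=6): length 25 ✓; longest run = 3 ✓; Tm = 64.9 + 41·(11 − 16.4)/25 = 56.0°C ✓ — passes.
P3 (21 nt, A=7 T=3 G=5 C=6): length 21, outside 22–26 ✗; longest run = 2 ✓; Tm = 64.9 + 41·(11 − 16.4)/21 = 54.4°C ✓ — fails.
P4 (25 nt, A=6 T=5 G=4 C=10): length 25 ✓; longest run = 4 ✓; Tm = 64.9 + 41·(14 − 16.4)/25 = 61.0°C ✓ — passes.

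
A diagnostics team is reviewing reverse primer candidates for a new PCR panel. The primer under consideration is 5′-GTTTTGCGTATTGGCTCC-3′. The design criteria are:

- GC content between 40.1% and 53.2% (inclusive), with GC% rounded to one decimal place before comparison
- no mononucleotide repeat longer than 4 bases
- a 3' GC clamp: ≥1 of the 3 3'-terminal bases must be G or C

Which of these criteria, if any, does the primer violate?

Base counts: A=1, T=8, G=5, C=4 (length 18).
GC content: GC 9/18 = 50.0% ✓
homopolymer run: longest run = 4 ✓
GC clamp: 3' end TCC has 2 G/C ✓

Meets all criteria.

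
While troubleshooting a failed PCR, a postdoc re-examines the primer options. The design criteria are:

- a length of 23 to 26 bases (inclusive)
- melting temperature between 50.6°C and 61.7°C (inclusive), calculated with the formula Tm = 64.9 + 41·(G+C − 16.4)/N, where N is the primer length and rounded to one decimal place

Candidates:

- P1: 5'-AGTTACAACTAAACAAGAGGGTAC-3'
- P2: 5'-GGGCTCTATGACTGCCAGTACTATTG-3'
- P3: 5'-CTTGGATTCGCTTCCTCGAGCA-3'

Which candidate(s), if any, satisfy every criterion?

P1 (24 nt, A=11 T=4 G=5 C=4): length 24 ✓; Tm = 64.9 + 41·(9 − 16.4)/24 = 52.3°C ✓ — passes.
P2 (26 nt, A=5 T=8 G=7 C=6): length 26 ✓; Tm = 64.9 + 41·(13 − 16.4)/26 = 59.5°C ✓ — passes.
P3 (22 nt, A=3 T=7 G=5 C=7): length 22, outside 23–26 ✗; Tm = 64.9 + 41·(12 − 16.4)/22 = 56.7°C ✓ — fails.

P1 and P2.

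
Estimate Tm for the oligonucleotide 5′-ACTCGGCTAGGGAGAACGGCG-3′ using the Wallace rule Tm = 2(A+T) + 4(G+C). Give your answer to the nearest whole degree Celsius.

70°C

Base counts: A=5, T=2, G=9, C=5 (length 21).
Tm = 2·(5+2) + 4·(9+5) = 2·7 + 4·14 = 14 + 56 = 70°C.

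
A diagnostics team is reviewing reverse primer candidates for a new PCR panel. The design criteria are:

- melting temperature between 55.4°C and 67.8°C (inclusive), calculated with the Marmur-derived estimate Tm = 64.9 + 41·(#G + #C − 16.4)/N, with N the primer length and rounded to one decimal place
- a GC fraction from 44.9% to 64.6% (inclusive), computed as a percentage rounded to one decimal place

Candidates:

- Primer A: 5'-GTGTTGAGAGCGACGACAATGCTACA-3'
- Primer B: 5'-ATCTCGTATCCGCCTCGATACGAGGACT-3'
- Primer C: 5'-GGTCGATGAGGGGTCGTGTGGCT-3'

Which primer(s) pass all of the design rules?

Primer A and Primer B.

Primer A (26 nt, A=8 T=5 G=8 C=5): Tm = 64.9 + 41·(13 − 16.4)/26 = 59.5°C ✓; GC 13/26 = 50.0% ✓ — passes.
Primer B (28 nt, A=6 T=7 G=6 C=9): Tm = 64.9 + 41·(15 − 16.4)/28 = 62.9°C ✓; GC 15/28 = 53.6% ✓ — passes.
Primer C (23 nt, A=2 T=6 G=12 C=3): Tm = 64.9 + 41·(15 − 16.4)/23 = 62.4°C ✓; GC 15/23 = 65.2%, outside 44.9–64.6% ✗ — fails.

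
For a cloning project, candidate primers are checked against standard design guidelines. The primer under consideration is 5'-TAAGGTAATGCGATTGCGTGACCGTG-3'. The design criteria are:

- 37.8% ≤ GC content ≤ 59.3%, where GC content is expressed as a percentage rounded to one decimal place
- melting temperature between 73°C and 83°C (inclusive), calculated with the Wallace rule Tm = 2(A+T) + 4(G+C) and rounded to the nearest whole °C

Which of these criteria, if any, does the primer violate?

Base counts: A=6, T=7, G=9, C=4 (length 26).
GC content: GC 13/26 = 50.0% ✓
Tm: Tm = 2·13 + 4·13 = 78°C ✓

Meets all criteria.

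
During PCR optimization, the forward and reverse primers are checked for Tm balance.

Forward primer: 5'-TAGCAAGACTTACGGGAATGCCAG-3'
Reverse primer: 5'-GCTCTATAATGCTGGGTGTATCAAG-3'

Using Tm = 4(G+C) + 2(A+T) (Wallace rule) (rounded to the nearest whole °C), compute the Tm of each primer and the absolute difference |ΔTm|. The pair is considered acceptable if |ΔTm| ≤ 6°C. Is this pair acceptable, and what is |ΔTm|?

|ΔTm| = 0°C; the pair is acceptable.

Forward: A=8 T=4 G=7 C=5 → Tm = 2·12 + 4·12 = 72°C.
Reverse: A=6 T=8 G=7 C=4 → Tm = 2·14 + 4·11 = 72°C.
|ΔTm| = |72 − 72| = 0°C, ≤ 6°C.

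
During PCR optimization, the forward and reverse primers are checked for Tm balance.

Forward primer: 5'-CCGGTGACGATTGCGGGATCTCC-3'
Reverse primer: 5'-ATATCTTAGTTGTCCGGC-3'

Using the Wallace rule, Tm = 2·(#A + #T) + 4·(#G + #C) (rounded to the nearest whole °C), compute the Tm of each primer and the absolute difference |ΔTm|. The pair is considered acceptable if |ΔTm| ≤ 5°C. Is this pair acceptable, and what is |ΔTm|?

|ΔTm| = 24°C; the pair is not acceptable.

Forward: A=3 T=5 G=8 C=7 → Tm = 2·8 + 4·15 = 76°C.
Reverse: A=3 T=7 G=4 C=4 → Tm = 2·10 + 4·8 = 52°C.
|ΔTm| = |76 − 52| = 24°C, > 5°C.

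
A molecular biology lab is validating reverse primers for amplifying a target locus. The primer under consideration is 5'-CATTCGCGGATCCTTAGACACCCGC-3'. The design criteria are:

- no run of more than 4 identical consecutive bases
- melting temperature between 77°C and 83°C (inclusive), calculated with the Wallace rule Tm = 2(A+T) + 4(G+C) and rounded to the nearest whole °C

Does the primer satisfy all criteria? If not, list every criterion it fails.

Base counts: A=5, T=5, G=5, C=10 (length 25).
homopolymer run: longest run = 3 ✓
Tm: Tm = 2·10 + 4·15 = 80°C ✓

Meets all criteria.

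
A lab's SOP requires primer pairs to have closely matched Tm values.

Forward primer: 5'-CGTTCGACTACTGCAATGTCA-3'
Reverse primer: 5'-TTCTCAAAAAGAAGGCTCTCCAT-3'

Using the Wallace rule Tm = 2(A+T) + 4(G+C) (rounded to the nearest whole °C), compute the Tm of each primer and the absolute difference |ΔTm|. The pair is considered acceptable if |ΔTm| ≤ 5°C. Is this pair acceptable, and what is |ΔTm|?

Forward: A=5 T=6 G=4 C=6 → Tm = 2·11 + 4·10 = 62°C.
Reverse: A=8 T=6 G=3 C=6 → Tm = 2·14 + 4·9 = 64°C.
|ΔTm| = |62 − 64| = 2°C, ≤ 5°C.

|ΔTm| = 2°C; the pair is acceptable.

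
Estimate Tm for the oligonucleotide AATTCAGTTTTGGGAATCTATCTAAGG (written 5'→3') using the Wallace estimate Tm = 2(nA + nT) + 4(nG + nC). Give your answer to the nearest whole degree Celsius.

Base counts: A=8, T=10, G=6, C=3 (length 27).
Tm = 2·(8+10) + 4·(6+3) = 2·18 + 4·9 = 36 + 36 = 72°C.

72°C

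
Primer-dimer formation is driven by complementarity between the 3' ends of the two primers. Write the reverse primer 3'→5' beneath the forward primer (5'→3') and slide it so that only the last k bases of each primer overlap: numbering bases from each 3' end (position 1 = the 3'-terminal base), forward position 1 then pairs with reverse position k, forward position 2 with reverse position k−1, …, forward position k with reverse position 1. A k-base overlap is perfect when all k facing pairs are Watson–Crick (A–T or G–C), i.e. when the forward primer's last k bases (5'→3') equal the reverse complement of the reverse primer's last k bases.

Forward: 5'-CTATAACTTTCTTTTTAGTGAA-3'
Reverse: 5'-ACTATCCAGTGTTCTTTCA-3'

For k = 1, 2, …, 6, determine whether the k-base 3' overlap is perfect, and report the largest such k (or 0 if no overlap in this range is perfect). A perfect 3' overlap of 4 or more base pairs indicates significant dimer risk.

Last 6 bases (5'→3') — forward …AGTGAA, reverse …CTTTCA.
Reverse complement of the reverse primer's last 6 bases: TGAAAG; its first k bases are the reverse complement of the reverse primer's last k bases, so a perfect k-base overlap needs the forward primer's last k bases to equal them.
Comparing (forward last k vs required): k=1: A vs T ✗; k=2: AA vs TG ✗; k=3: GAA vs TGA ✗; k=4: TGAA vs TGAA ✓; k=5: GTGAA vs TGAAA ✗; k=6: AGTGAA vs TGAAAG ✗.
Only k = 4 is perfect, so the longest perfect 3' overlap is 4.

Longest perfect overlap: 4 complementary base pairs; significant dimer risk (threshold 4).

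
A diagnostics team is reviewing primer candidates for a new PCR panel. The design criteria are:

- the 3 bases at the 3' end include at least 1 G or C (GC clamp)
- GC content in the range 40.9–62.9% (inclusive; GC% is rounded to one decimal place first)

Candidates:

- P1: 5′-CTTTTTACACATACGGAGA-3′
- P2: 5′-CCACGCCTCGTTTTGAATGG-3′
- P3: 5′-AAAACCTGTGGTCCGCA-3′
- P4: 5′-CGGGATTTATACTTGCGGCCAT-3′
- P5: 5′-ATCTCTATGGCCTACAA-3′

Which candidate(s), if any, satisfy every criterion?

P2, P3, P4 and P5.

P1 (19 nt, A=6 T=6 G=3 C=4): 3' end AGA has 1 G/C ✓; GC 7/19 = 36.8%, outside 40.9–62.9% ✗ — fails.
P2 (20 nt, A=3 T=6 G=5 C=6): 3' end TGG has 2 G/C ✓; GC 11/20 = 55.0% ✓ — passes.
P3 (17 nt, A=5 T=3 G=4 C=5): 3' end GCA has 2 G/C ✓; GC 9/17 = 52.9% ✓ — passes.
P4 (22 nt, A=4 T=7 G=6 C=5): 3' end CAT has 1 G/C ✓; GC 11/22 = 50.0% ✓ — passes.
P5 (17 nt, A=5 T=5 G=2 C=5): 3' end CAA has 1 G/C ✓; GC 7/17 = 41.2% ✓ — passes.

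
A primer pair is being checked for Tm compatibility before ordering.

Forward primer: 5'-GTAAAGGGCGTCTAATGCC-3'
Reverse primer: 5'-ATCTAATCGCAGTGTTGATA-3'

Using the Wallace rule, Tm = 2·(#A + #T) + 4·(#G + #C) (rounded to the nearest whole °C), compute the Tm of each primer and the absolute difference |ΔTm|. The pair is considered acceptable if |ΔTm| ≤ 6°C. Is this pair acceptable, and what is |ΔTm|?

|ΔTm| = 4°C; the pair is acceptable.

Forward: A=5 T=4 G=6 C=4 → Tm = 2·9 + 4·10 = 58°C.
Reverse: A=6 T=7 G=4 C=3 → Tm = 2·13 + 4·7 = 54°C.
|ΔTm| = |58 − 54| = 4°C, ≤ 6°C.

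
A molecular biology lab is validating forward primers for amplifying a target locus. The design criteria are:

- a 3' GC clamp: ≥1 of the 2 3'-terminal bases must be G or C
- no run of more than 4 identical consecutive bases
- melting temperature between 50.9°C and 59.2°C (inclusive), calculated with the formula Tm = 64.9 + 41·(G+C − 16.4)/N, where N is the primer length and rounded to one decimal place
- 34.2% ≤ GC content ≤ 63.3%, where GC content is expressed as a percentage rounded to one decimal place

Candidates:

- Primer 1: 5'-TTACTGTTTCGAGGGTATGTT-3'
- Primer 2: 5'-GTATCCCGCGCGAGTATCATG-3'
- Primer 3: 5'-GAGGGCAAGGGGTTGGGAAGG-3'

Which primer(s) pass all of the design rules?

Primer 1 (21 nt, A=3 T=10 G=6 C=2): 3' end TT has 0 G/C, need ≥1 ✗; longest run = 3 ✓; Tm = 64.9 + 41·(8 − 16.4)/21 = 48.5°C, outside 50.9–59.2°C ✗; GC 8/21 = 38.1% ✓ — fails.
Primer 2 (21 nt, A=4 T=5 G=6 C=6): 3' end TG has 1 G/C ✓; longest run = 3 ✓; Tm = 64.9 + 41·(12 − 16.4)/21 = 56.3°C ✓; GC 12/21 = 57.1% ✓ — passes.
Primer 3 (21 nt, A=5 T=2 G=13 C=1): 3' end GG has 2 G/C ✓; longest run = 4 ✓; Tm = 64.9 + 41·(14 − 16.4)/21 = 60.2°C, outside 50.9–59.2°C ✗; GC 14/21 = 66.7%, outside 34.2–63.3% ✗ — fails.

Primer 2 only.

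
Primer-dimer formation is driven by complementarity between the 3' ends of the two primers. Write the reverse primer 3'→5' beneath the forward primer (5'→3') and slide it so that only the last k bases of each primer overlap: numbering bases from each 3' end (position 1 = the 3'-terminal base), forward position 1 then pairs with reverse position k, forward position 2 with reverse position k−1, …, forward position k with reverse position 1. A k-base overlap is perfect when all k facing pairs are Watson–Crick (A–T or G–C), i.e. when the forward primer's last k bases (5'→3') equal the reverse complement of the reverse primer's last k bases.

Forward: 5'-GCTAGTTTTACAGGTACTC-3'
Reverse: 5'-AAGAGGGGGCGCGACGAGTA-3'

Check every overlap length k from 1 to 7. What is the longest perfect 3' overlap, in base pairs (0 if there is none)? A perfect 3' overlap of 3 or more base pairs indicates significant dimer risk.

Last 7 bases (5'→3') — forward …GGTACTC, reverse …ACGAGTA.
Reverse complement of the reverse primer's last 7 bases: TACTCGT; its first k bases are the reverse complement of the reverse primer's last k bases, so a perfect k-base overlap needs the forward primer's last k bases to equal them.
Comparing (forward last k vs required): k=1: C vs T ✗; k=2: TC vs TA ✗; k=3: CTC vs TAC ✗; k=4: ACTC vs TACT ✗; k=5: TACTC vs TACTC ✓; k=6: GTACTC vs TACTCG ✗; k=7: GGTACTC vs TACTCGT ✗.
Only k = 5 is perfect, so the longest perfect 3' overlap is 5.

Longest perfect overlap: 5 complementary base pairs; significant dimer risk (threshold 3).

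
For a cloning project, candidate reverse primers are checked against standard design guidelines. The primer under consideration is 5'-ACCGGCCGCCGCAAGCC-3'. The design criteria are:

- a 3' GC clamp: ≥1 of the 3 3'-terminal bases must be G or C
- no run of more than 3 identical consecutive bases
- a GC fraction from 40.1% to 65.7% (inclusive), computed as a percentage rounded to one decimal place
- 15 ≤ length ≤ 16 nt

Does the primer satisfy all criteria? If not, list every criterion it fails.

Base counts: A=3, T=0, G=5, C=9 (length 17).
GC clamp: 3' end GCC has 3 G/C ✓
homopolymer run: longest run = 2 ✓
GC content: GC 14/17 = 82.4%, outside 40.1–65.7% ✗
length: length 17, outside 15–16 ✗

Fails: GC content, length.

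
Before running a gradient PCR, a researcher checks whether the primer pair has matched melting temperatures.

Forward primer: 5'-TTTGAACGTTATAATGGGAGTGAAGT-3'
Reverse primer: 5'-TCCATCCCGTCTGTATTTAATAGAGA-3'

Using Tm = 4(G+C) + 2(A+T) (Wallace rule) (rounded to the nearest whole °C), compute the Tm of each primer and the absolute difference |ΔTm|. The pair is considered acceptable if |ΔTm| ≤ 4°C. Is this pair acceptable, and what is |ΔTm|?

Forward: A=8 T=9 G=8 C=1 → Tm = 2·17 + 4·9 = 70°C.
Reverse: A=7 T=9 G=4 C=6 → Tm = 2·16 + 4·10 = 72°C.
|ΔTm| = |70 − 72| = 2°C, ≤ 4°C.

|ΔTm| = 2°C; the pair is acceptable.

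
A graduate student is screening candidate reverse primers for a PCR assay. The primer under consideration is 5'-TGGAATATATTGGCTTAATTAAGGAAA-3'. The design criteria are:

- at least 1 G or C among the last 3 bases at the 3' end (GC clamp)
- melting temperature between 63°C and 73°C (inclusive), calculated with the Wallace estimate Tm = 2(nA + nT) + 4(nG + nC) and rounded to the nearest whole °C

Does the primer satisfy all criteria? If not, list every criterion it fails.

Base counts: A=11, T=9, G=6, C=1 (length 27).
GC clamp: 3' end AAA has 0 G/C, need ≥1 ✗
Tm: Tm = 2·20 + 4·7 = 68°C ✓

Fails: GC clamp.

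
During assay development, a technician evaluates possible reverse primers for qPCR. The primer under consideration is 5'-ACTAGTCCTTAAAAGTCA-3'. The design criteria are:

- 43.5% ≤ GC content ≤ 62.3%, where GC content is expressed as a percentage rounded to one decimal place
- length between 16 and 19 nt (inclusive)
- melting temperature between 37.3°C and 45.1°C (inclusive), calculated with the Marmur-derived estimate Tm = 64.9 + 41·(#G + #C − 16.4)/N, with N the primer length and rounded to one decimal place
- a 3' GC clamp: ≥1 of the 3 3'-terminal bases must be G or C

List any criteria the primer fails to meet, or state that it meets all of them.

Base counts: A=7, T=5, G=2, C=4 (length 18).
GC content: GC 6/18 = 33.3%, outside 43.5–62.3% ✗
length: length 18 ✓
Tm: Tm = 64.9 + 41·(6 − 16.4)/18 = 41.2°C ✓
GC clamp: 3' end TCA has 1 G/C ✓

Fails: GC content.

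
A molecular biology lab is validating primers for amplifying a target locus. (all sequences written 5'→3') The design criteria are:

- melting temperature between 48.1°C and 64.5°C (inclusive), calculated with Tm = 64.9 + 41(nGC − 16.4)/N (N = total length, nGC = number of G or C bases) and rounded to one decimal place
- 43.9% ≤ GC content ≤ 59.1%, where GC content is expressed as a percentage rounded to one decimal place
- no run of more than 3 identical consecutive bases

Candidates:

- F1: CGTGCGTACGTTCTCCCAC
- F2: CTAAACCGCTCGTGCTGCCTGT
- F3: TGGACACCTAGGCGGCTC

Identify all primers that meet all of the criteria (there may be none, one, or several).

F2 only.

F1 (19 nt, A=2 T=5 G=4 C=8): Tm = 64.9 + 41·(12 − 16.4)/19 = 55.4°C ✓; GC 12/19 = 63.2%, outside 43.9–59.1% ✗; longest run = 3 ✓ — fails.
F2 (22 nt, A=3 T=6 G=5 C=8): Tm = 64.9 + 41·(13 − 16.4)/22 = 58.6°C ✓; GC 13/22 = 59.1% ✓; longest run = 3 ✓ — passes.
F3 (18 nt, A=3 T=3 G=6 C=6): Tm = 64.9 + 41·(12 − 16.4)/18 = 54.9°C ✓; GC 12/18 = 66.7%, outside 43.9–59.1% ✗; longest run = 2 ✓ — fails.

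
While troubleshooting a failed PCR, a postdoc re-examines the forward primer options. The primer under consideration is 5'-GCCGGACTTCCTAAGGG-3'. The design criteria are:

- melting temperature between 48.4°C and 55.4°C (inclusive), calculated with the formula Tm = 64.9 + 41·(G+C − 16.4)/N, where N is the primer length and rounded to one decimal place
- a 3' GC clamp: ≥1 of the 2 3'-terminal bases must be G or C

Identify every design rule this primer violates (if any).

Meets all criteria.

Base counts: A=3, T=3, G=6, C=5 (length 17).
Tm: Tm = 64.9 + 41·(11 − 16.4)/17 = 51.9°C ✓
GC clamp: 3' end GG has 2 G/C ✓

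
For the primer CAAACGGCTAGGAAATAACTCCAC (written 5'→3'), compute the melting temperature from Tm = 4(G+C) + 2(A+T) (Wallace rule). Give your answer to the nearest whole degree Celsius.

Base counts: A=10, T=3, G=4, C=7 (length 24).
Tm = 2·(10+3) + 4·(4+7) = 2·13 + 4·11 = 26 + 44 = 70°C.

70°C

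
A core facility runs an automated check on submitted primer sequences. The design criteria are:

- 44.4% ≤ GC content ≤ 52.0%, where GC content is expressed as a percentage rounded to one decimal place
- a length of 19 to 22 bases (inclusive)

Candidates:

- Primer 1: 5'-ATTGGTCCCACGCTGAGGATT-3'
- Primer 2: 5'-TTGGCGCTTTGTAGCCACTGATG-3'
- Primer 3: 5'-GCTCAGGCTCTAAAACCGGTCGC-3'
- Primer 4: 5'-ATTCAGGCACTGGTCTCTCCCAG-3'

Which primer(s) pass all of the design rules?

None of the candidates satisfy all criteria.

Primer 1 (21 nt, A=4 T=6 G=6 C=5): GC 11/21 = 52.4%, outside 44.4–52.0% ✗; length 21 ✓ — fails.
Primer 2 (23 nt, A=3 T=8 G=7 C=5): GC 12/23 = 52.2%, outside 44.4–52.0% ✗; length 23, outside 19–22 ✗ — fails.
Primer 3 (23 nt, A=5 T=4 G=6 C=8): GC 14/23 = 60.9%, outside 44.4–52.0% ✗; length 23, outside 19–22 ✗ — fails.
Primer 4 (23 nt, A=4 T=6 G=5 C=8): GC 13/23 = 56.5%, outside 44.4–52.0% ✗; length 23, outside 19–22 ✗ — fails.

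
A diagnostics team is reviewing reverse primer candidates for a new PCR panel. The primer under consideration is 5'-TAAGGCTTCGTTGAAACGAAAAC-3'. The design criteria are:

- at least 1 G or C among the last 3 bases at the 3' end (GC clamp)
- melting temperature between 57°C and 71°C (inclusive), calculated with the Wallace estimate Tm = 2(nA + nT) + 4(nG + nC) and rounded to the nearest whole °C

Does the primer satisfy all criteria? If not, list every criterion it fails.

Base counts: A=9, T=5, G=5, C=4 (length 23).
GC clamp: 3' end AAC has 1 G/C ✓
Tm: Tm = 2·14 + 4·9 = 64°C ✓

Meets all criteria.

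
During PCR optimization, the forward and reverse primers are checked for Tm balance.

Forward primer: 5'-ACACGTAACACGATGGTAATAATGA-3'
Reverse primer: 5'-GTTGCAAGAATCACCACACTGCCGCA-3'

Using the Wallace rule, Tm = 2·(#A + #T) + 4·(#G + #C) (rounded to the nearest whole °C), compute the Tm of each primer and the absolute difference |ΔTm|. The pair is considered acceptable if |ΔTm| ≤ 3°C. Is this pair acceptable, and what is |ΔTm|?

|ΔTm| = 12°C; the pair is not acceptable.

Forward: A=11 T=5 G=5 C=4 → Tm = 2·16 + 4·9 = 68°C.
Reverse: A=8 T=4 G=5 C=9 → Tm = 2·12 + 4·14 = 80°C.
|ΔTm| = |68 − 80| = 12°C, > 3°C.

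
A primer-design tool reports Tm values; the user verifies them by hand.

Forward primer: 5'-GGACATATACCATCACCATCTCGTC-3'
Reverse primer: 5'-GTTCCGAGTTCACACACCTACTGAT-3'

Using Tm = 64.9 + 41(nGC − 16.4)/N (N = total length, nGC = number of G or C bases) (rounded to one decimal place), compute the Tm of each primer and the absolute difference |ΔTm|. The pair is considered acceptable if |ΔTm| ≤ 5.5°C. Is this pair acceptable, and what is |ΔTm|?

|ΔTm| = 0.0°C; the pair is acceptable.

Forward: G+C = 12, N = 25 → Tm = 64.9 + 41·(12 − 16.4)/25 = 57.7°C.
Reverse: G+C = 12, N = 25 → Tm = 64.9 + 41·(12 − 16.4)/25 = 57.7°C.
|ΔTm| = |57.7 − 57.7| = 0.0°C, ≤ 5.5°C.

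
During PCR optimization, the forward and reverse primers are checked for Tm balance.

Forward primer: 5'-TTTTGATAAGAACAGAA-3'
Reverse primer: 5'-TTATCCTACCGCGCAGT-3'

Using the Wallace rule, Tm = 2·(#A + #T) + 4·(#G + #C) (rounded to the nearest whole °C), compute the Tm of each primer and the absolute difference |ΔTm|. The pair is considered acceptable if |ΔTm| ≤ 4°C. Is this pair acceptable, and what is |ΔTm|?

Forward: A=8 T=5 G=3 C=1 → Tm = 2·13 + 4·4 = 42°C.
Reverse: A=3 T=5 G=3 C=6 → Tm = 2·8 + 4·9 = 52°C.
|ΔTm| = |42 − 52| = 10°C, > 4°C.

|ΔTm| = 10°C; the pair is not acceptable.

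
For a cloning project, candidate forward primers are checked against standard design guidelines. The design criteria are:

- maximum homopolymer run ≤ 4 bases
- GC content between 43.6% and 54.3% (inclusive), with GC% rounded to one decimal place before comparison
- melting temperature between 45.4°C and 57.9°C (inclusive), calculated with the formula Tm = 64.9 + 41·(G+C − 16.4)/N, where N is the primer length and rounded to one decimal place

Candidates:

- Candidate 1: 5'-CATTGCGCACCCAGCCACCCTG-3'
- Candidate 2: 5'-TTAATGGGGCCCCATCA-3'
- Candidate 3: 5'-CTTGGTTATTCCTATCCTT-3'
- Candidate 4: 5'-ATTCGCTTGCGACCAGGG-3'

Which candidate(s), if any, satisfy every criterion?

Candidate 2 only.

Candidate 1 (22 nt, A=4 T=3 G=4 C=11): longest run = 3 ✓; GC 15/22 = 68.2%, outside 43.6–54.3% ✗; Tm = 64.9 + 41·(15 − 16.4)/22 = 62.3°C, outside 45.4–57.9°C ✗ — fails.
Candidate 2 (17 nt, A=4 T=4 G=4 C=5): longest run = 4 ✓; GC 9/17 = 52.9% ✓; Tm = 64.9 + 41·(9 − 16.4)/17 = 47.1°C ✓ — passes.
Candidate 3 (19 nt, A=2 T=10 G=2 C=5): longest run = 2 ✓; GC 7/19 = 36.8%, outside 43.6–54.3% ✗; Tm = 64.9 + 41·(7 − 16.4)/19 = 44.6°C, outside 45.4–57.9°C ✗ — fails.
Candidate 4 (18 nt, A=3 T=4 G=6 C=5): longest run = 3 ✓; GC 11/18 = 61.1%, outside 43.6–54.3% ✗; Tm = 64.9 + 41·(11 − 16.4)/18 = 52.6°C ✓ — fails.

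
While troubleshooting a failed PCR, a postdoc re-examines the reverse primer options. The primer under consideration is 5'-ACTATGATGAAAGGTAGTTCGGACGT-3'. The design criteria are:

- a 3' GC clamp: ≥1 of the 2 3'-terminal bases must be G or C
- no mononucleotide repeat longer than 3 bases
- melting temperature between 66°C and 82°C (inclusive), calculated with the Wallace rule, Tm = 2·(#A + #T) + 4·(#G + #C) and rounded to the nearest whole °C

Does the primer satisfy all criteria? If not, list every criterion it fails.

Base counts: A=8, T=7, G=8, C=3 (length 26).
GC clamp: 3' end GT has 1 G/C ✓
homopolymer run: longest run = 3 ✓
Tm: Tm = 2·15 + 4·11 = 74°C ✓

Meets all criteria.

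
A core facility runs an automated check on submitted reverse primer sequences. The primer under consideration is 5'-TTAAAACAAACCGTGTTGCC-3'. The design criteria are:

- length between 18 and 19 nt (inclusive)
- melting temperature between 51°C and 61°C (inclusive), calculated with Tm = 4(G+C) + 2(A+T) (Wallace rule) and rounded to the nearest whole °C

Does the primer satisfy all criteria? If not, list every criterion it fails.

Fails: length.

Base counts: A=7, T=5, G=3, C=5 (length 20).
length: length 20, outside 18–19 ✗
Tm: Tm = 2·12 + 4·8 = 56°C ✓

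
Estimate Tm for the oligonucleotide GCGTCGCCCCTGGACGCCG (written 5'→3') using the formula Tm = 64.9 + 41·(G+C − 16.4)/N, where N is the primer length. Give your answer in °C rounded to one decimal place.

Base counts: A=1, T=2, G=7, C=9; G+C = 16, N = 19.
Tm = 64.9 + 41·(16 − 16.4)/19 = 64.9 + -16.40/19 = 64.0°C.

64.0°C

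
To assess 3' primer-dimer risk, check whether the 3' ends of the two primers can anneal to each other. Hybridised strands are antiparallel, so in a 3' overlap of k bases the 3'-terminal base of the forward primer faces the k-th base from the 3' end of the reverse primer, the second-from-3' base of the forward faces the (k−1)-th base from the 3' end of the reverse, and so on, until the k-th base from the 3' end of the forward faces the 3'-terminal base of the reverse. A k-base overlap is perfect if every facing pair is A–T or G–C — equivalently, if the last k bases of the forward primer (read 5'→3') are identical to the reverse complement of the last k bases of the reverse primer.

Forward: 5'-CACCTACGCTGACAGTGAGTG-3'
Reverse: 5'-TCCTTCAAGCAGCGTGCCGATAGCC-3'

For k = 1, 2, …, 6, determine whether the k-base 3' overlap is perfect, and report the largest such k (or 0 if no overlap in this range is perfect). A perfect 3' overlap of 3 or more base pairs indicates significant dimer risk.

Last 6 bases (5'→3') — forward …TGAGTG, reverse …ATAGCC.
Reverse complement of the reverse primer's last 6 bases: GGCTAT; its first k bases are the reverse complement of the reverse primer's last k bases, so a perfect k-base overlap needs the forward primer's last k bases to equal them.
Comparing (forward last k vs required): k=1: G vs G ✓; k=2: TG vs GG ✗; k=3: GTG vs GGC ✗; k=4: AGTG vs GGCT ✗; k=5: GAGTG vs GGCTA ✗; k=6: TGAGTG vs GGCTAT ✗.
Only k = 1 is perfect, so the longest perfect 3' overlap is 1.

Longest perfect overlap: 1 complementary base pair; below the dimer-risk threshold (threshold 3).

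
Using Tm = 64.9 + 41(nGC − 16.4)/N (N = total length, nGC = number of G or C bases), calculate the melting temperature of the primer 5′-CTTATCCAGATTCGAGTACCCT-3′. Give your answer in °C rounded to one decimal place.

Base counts: A=5, T=7, G=3, C=7; G+C = 10, N = 22.
Tm = 64.9 + 41·(10 − 16.4)/22 = 64.9 + -262.40/22 = 53.0°C.

53.0°C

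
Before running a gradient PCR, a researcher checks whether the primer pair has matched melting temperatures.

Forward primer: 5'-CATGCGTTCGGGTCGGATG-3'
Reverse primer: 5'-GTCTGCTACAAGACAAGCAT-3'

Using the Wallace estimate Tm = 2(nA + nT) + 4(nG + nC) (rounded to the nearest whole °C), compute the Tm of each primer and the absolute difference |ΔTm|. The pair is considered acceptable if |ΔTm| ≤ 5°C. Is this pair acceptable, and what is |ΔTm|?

Forward: A=2 T=5 G=8 C=4 → Tm = 2·7 + 4·12 = 62°C.
Reverse: A=7 T=4 G=4 C=5 → Tm = 2·11 + 4·9 = 58°C.
|ΔTm| = |62 − 58| = 4°C, ≤ 5°C.

|ΔTm| = 4°C; the pair is acceptable.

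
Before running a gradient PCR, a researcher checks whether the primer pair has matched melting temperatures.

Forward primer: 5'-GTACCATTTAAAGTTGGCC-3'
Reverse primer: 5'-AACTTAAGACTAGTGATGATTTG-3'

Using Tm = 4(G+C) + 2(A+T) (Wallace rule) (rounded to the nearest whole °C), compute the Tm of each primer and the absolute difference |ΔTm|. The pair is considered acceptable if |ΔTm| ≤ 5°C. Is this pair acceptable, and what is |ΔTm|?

|ΔTm| = 6°C; the pair is not acceptable.

Forward: A=5 T=6 G=4 C=4 → Tm = 2·11 + 4·8 = 54°C.
Reverse: A=8 T=8 G=5 C=2 → Tm = 2·16 + 4·7 = 60°C.
|ΔTm| = |54 − 60| = 6°C, > 5°C.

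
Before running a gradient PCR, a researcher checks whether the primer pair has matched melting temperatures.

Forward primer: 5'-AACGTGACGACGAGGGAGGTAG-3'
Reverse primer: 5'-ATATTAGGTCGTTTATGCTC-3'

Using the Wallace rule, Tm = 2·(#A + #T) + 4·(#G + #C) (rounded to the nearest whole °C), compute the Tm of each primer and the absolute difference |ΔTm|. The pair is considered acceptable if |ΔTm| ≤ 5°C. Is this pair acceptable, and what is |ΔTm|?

|ΔTm| = 16°C; the pair is not acceptable.

Forward: A=7 T=2 G=10 C=3 → Tm = 2·9 + 4·13 = 70°C.
Reverse: A=4 T=9 G=4 C=3 → Tm = 2·13 + 4·7 = 54°C.
|ΔTm| = |70 − 54| = 16°C, > 5°C.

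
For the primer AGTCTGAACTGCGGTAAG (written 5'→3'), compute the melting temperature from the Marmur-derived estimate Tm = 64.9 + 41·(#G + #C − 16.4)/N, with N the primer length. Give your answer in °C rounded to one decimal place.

Base counts: A=5, T=4, G=6, C=3; G+C = 9, N = 18.
Tm = 64.9 + 41·(9 − 16.4)/18 = 64.9 + -303.40/18 = 48.0°C.

48.0°C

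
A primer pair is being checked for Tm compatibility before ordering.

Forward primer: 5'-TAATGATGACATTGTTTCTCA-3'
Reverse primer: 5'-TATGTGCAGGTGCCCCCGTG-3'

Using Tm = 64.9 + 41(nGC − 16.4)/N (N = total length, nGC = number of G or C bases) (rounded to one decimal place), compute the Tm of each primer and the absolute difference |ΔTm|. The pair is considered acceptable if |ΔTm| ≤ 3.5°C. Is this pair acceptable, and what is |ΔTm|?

Forward: G+C = 6, N = 21 → Tm = 64.9 + 41·(6 − 16.4)/21 = 44.6°C.
Reverse: G+C = 13, N = 20 → Tm = 64.9 + 41·(13 − 16.4)/20 = 57.9°C.
|ΔTm| = |44.6 − 57.9| = 13.3°C, > 3.5°C.

|ΔTm| = 13.3°C; the pair is not acceptable.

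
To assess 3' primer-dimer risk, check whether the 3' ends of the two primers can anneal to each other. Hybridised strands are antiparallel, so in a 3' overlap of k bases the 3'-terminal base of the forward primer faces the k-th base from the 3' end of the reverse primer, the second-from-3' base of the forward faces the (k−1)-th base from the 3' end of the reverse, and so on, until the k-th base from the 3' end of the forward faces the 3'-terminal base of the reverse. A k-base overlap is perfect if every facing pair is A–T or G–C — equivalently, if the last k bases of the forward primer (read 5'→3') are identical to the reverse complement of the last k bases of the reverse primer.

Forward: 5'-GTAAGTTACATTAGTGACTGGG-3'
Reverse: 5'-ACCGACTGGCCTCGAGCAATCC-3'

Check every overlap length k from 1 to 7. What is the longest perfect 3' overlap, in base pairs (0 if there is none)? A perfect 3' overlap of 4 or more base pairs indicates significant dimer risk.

Longest perfect overlap: 2 complementary base pairs; below the dimer-risk threshold (threshold 4).

Last 7 bases (5'→3') — forward …GACTGGG, reverse …GCAATCC.
Reverse complement of the reverse primer's last 7 bases: GGATTGC; its first k bases are the reverse complement of the reverse primer's last k bases, so a perfect k-base overlap needs the forward primer's last k bases to equal them.
Comparing (forward last k vs required): k=1: G vs G ✓; k=2: GG vs GG ✓; k=3: GGG vs GGA ✗; k=4: TGGG vs GGAT ✗; k=5: CTGGG vs GGATT ✗; k=6: ACTGGG vs GGATTG ✗; k=7: GACTGGG vs GGATTGC ✗.
Perfect overlaps at k = 1, 2; the largest is 2.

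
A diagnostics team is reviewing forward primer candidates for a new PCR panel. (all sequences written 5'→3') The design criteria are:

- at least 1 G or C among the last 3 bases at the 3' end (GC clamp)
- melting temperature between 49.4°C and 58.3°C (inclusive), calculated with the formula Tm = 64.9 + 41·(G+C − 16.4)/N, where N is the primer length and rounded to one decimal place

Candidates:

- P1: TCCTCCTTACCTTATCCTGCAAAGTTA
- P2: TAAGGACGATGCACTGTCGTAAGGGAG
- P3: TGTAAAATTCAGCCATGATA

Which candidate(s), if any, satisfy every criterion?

P1 (27 nt, A=6 T=10 G=2 C=9): 3' end TTA has 0 G/C, need ≥1 ✗; Tm = 64.9 + 41·(11 − 16.4)/27 = 56.7°C ✓ — fails.
P2 (27 nt, A=8 T=5 G=10 C=4): 3' end GAG has 2 G/C ✓; Tm = 64.9 + 41·(14 − 16.4)/27 = 61.3°C, outside 49.4–58.3°C ✗ — fails.
P3 (20 nt, A=8 T=6 G=3 C=3): 3' end ATA has 0 G/C, need ≥1 ✗; Tm = 64.9 + 41·(6 − 16.4)/20 = 43.6°C, outside 49.4–58.3°C ✗ — fails.

None of the candidates satisfy all criteria.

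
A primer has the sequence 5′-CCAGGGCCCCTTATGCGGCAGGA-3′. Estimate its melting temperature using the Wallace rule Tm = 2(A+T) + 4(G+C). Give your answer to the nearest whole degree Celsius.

78°C

Base counts: A=4, T=3, G=8, C=8 (length 23).
Tm = 2·(4+3) + 4·(8+8) = 2·7 + 4·16 = 14 + 64 = 78°C.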